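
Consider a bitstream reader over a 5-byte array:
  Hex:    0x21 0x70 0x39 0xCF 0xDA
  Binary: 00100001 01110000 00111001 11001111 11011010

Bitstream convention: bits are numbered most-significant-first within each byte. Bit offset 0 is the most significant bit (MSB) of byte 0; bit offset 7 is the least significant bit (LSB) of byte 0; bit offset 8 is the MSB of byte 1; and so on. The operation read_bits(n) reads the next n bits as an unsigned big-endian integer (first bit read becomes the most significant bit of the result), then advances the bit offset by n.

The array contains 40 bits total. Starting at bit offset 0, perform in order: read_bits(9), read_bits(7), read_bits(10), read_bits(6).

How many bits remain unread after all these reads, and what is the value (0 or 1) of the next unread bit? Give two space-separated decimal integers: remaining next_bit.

Read 1: bits[0:9] width=9 -> value=66 (bin 001000010); offset now 9 = byte 1 bit 1; 31 bits remain
Read 2: bits[9:16] width=7 -> value=112 (bin 1110000); offset now 16 = byte 2 bit 0; 24 bits remain
Read 3: bits[16:26] width=10 -> value=231 (bin 0011100111); offset now 26 = byte 3 bit 2; 14 bits remain
Read 4: bits[26:32] width=6 -> value=15 (bin 001111); offset now 32 = byte 4 bit 0; 8 bits remain

Answer: 8 1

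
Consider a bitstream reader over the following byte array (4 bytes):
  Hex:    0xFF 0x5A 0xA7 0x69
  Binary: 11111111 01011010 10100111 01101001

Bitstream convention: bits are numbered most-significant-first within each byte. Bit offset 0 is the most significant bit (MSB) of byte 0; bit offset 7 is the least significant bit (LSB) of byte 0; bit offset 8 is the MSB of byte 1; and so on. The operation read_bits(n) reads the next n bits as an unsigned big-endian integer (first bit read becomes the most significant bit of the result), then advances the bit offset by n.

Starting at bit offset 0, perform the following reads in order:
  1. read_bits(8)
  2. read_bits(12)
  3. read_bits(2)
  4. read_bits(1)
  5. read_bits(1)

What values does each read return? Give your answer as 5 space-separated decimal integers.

Read 1: bits[0:8] width=8 -> value=255 (bin 11111111); offset now 8 = byte 1 bit 0; 24 bits remain
Read 2: bits[8:20] width=12 -> value=1450 (bin 010110101010); offset now 20 = byte 2 bit 4; 12 bits remain
Read 3: bits[20:22] width=2 -> value=1 (bin 01); offset now 22 = byte 2 bit 6; 10 bits remain
Read 4: bits[22:23] width=1 -> value=1 (bin 1); offset now 23 = byte 2 bit 7; 9 bits remain
Read 5: bits[23:24] width=1 -> value=1 (bin 1); offset now 24 = byte 3 bit 0; 8 bits remain

Answer: 255 1450 1 1 1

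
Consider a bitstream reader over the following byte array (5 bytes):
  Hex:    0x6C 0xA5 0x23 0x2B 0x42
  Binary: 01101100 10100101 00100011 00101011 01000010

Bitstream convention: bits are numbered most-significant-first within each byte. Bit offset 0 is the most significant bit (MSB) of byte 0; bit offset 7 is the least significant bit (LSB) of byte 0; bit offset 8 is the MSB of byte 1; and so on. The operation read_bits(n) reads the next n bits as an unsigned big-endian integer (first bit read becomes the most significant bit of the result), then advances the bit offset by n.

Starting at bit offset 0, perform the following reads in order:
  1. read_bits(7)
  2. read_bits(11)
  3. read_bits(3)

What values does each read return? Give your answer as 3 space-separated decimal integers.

Read 1: bits[0:7] width=7 -> value=54 (bin 0110110); offset now 7 = byte 0 bit 7; 33 bits remain
Read 2: bits[7:18] width=11 -> value=660 (bin 01010010100); offset now 18 = byte 2 bit 2; 22 bits remain
Read 3: bits[18:21] width=3 -> value=4 (bin 100); offset now 21 = byte 2 bit 5; 19 bits remain

Answer: 54 660 4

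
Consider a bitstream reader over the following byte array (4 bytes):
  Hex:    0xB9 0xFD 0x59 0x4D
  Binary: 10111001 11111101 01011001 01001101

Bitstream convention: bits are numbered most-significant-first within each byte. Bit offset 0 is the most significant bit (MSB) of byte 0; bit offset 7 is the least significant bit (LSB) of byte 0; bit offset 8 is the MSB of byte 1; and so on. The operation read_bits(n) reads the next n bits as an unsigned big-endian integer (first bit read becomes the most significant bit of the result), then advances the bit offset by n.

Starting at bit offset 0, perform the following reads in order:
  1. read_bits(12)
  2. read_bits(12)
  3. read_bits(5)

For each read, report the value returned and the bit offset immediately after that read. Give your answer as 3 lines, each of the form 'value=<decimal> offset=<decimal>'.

Answer: value=2975 offset=12
value=3417 offset=24
value=9 offset=29

Derivation:
Read 1: bits[0:12] width=12 -> value=2975 (bin 101110011111); offset now 12 = byte 1 bit 4; 20 bits remain
Read 2: bits[12:24] width=12 -> value=3417 (bin 110101011001); offset now 24 = byte 3 bit 0; 8 bits remain
Read 3: bits[24:29] width=5 -> value=9 (bin 01001); offset now 29 = byte 3 bit 5; 3 bits remain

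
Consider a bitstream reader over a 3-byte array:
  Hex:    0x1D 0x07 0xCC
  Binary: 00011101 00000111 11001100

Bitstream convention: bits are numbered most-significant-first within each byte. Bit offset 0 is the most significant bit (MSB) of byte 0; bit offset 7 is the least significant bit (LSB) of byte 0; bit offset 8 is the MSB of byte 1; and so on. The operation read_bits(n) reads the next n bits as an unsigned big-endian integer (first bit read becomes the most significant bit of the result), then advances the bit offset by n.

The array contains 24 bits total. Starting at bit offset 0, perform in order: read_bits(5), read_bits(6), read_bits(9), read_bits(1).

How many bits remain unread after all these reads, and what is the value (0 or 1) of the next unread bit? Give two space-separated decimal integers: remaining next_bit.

Read 1: bits[0:5] width=5 -> value=3 (bin 00011); offset now 5 = byte 0 bit 5; 19 bits remain
Read 2: bits[5:11] width=6 -> value=40 (bin 101000); offset now 11 = byte 1 bit 3; 13 bits remain
Read 3: bits[11:20] width=9 -> value=124 (bin 001111100); offset now 20 = byte 2 bit 4; 4 bits remain
Read 4: bits[20:21] width=1 -> value=1 (bin 1); offset now 21 = byte 2 bit 5; 3 bits remain

Answer: 3 1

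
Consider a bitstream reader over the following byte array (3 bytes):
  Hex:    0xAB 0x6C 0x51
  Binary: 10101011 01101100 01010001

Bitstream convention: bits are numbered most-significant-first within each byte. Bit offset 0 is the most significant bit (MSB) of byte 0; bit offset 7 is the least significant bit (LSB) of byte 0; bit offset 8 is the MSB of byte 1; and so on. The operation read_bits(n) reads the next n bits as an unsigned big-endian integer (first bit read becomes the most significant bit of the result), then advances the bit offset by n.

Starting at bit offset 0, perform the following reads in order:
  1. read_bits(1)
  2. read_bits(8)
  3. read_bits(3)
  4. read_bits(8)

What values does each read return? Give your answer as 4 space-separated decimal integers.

Answer: 1 86 6 197

Derivation:
Read 1: bits[0:1] width=1 -> value=1 (bin 1); offset now 1 = byte 0 bit 1; 23 bits remain
Read 2: bits[1:9] width=8 -> value=86 (bin 01010110); offset now 9 = byte 1 bit 1; 15 bits remain
Read 3: bits[9:12] width=3 -> value=6 (bin 110); offset now 12 = byte 1 bit 4; 12 bits remain
Read 4: bits[12:20] width=8 -> value=197 (bin 11000101); offset now 20 = byte 2 bit 4; 4 bits remain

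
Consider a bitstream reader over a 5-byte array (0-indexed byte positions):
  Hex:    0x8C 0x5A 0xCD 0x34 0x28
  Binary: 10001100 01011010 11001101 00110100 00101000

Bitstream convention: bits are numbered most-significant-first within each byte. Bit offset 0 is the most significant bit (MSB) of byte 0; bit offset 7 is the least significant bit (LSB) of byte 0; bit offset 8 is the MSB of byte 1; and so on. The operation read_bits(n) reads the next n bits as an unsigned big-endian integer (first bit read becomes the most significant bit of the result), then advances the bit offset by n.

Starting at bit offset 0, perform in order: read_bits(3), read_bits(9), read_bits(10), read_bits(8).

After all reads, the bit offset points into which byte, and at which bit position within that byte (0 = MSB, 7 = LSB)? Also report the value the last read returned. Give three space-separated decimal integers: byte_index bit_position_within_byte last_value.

Read 1: bits[0:3] width=3 -> value=4 (bin 100); offset now 3 = byte 0 bit 3; 37 bits remain
Read 2: bits[3:12] width=9 -> value=197 (bin 011000101); offset now 12 = byte 1 bit 4; 28 bits remain
Read 3: bits[12:22] width=10 -> value=691 (bin 1010110011); offset now 22 = byte 2 bit 6; 18 bits remain
Read 4: bits[22:30] width=8 -> value=77 (bin 01001101); offset now 30 = byte 3 bit 6; 10 bits remain

Answer: 3 6 77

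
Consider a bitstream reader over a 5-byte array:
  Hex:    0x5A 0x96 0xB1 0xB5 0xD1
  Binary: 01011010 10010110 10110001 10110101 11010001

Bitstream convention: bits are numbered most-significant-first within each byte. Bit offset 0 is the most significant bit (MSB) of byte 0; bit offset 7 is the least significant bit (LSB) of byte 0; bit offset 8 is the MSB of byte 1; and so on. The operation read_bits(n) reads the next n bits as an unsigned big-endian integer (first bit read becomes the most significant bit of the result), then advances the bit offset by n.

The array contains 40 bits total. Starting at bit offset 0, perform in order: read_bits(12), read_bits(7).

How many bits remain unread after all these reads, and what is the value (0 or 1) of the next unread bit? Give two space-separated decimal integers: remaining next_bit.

Read 1: bits[0:12] width=12 -> value=1449 (bin 010110101001); offset now 12 = byte 1 bit 4; 28 bits remain
Read 2: bits[12:19] width=7 -> value=53 (bin 0110101); offset now 19 = byte 2 bit 3; 21 bits remain

Answer: 21 1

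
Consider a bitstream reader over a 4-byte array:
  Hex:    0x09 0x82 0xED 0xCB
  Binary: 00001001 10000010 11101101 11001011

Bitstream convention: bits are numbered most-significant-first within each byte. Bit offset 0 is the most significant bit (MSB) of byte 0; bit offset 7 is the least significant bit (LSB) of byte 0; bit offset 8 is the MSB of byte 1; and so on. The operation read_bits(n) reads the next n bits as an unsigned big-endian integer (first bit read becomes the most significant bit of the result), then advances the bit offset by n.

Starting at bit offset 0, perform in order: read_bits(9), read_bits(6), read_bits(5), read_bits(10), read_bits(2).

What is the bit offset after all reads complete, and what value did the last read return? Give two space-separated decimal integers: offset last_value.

Answer: 32 3

Derivation:
Read 1: bits[0:9] width=9 -> value=19 (bin 000010011); offset now 9 = byte 1 bit 1; 23 bits remain
Read 2: bits[9:15] width=6 -> value=1 (bin 000001); offset now 15 = byte 1 bit 7; 17 bits remain
Read 3: bits[15:20] width=5 -> value=14 (bin 01110); offset now 20 = byte 2 bit 4; 12 bits remain
Read 4: bits[20:30] width=10 -> value=882 (bin 1101110010); offset now 30 = byte 3 bit 6; 2 bits remain
Read 5: bits[30:32] width=2 -> value=3 (bin 11); offset now 32 = byte 4 bit 0; 0 bits remain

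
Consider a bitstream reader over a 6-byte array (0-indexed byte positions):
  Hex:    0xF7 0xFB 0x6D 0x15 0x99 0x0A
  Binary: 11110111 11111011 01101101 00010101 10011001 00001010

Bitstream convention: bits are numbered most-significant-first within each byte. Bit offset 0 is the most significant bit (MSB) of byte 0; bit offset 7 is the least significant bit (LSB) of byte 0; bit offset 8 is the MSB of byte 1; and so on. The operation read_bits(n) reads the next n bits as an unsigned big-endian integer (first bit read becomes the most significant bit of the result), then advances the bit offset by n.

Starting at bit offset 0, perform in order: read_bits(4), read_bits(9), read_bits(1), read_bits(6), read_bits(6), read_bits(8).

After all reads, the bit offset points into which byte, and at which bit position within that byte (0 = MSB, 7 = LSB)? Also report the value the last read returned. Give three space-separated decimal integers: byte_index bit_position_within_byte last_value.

Read 1: bits[0:4] width=4 -> value=15 (bin 1111); offset now 4 = byte 0 bit 4; 44 bits remain
Read 2: bits[4:13] width=9 -> value=255 (bin 011111111); offset now 13 = byte 1 bit 5; 35 bits remain
Read 3: bits[13:14] width=1 -> value=0 (bin 0); offset now 14 = byte 1 bit 6; 34 bits remain
Read 4: bits[14:20] width=6 -> value=54 (bin 110110); offset now 20 = byte 2 bit 4; 28 bits remain
Read 5: bits[20:26] width=6 -> value=52 (bin 110100); offset now 26 = byte 3 bit 2; 22 bits remain
Read 6: bits[26:34] width=8 -> value=86 (bin 01010110); offset now 34 = byte 4 bit 2; 14 bits remain

Answer: 4 2 86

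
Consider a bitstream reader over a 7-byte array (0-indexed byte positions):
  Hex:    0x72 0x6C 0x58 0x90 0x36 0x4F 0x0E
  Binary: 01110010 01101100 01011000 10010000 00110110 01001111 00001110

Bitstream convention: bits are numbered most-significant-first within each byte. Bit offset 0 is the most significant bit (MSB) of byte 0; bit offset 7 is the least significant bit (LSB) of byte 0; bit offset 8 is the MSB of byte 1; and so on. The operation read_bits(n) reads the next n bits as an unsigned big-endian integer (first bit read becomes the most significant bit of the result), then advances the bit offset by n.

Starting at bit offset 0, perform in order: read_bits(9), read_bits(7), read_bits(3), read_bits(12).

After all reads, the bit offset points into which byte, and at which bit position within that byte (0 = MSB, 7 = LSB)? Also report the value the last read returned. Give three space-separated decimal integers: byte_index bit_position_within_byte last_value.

Answer: 3 7 3144

Derivation:
Read 1: bits[0:9] width=9 -> value=228 (bin 011100100); offset now 9 = byte 1 bit 1; 47 bits remain
Read 2: bits[9:16] width=7 -> value=108 (bin 1101100); offset now 16 = byte 2 bit 0; 40 bits remain
Read 3: bits[16:19] width=3 -> value=2 (bin 010); offset now 19 = byte 2 bit 3; 37 bits remain
Read 4: bits[19:31] width=12 -> value=3144 (bin 110001001000); offset now 31 = byte 3 bit 7; 25 bits remain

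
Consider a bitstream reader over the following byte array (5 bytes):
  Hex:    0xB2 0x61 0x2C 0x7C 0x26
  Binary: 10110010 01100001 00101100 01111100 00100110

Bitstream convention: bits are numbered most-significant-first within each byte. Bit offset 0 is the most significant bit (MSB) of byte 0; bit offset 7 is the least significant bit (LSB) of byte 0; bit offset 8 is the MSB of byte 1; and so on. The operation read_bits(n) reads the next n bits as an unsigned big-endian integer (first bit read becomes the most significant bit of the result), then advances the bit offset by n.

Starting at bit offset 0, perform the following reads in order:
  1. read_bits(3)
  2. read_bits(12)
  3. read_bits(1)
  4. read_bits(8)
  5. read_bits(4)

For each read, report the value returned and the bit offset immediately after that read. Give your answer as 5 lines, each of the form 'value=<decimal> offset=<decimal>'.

Read 1: bits[0:3] width=3 -> value=5 (bin 101); offset now 3 = byte 0 bit 3; 37 bits remain
Read 2: bits[3:15] width=12 -> value=2352 (bin 100100110000); offset now 15 = byte 1 bit 7; 25 bits remain
Read 3: bits[15:16] width=1 -> value=1 (bin 1); offset now 16 = byte 2 bit 0; 24 bits remain
Read 4: bits[16:24] width=8 -> value=44 (bin 00101100); offset now 24 = byte 3 bit 0; 16 bits remain
Read 5: bits[24:28] width=4 -> value=7 (bin 0111); offset now 28 = byte 3 bit 4; 12 bits remain

Answer: value=5 offset=3
value=2352 offset=15
value=1 offset=16
value=44 offset=24
value=7 offset=28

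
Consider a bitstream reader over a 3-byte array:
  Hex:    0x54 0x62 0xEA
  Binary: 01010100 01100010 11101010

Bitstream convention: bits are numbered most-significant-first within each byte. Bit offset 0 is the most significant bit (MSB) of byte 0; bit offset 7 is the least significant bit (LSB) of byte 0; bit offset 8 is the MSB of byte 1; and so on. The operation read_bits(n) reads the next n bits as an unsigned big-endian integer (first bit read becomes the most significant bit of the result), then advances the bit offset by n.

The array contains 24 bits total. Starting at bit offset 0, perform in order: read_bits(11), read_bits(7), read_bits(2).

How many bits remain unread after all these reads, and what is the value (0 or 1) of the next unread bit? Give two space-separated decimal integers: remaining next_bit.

Read 1: bits[0:11] width=11 -> value=675 (bin 01010100011); offset now 11 = byte 1 bit 3; 13 bits remain
Read 2: bits[11:18] width=7 -> value=11 (bin 0001011); offset now 18 = byte 2 bit 2; 6 bits remain
Read 3: bits[18:20] width=2 -> value=2 (bin 10); offset now 20 = byte 2 bit 4; 4 bits remain

Answer: 4 1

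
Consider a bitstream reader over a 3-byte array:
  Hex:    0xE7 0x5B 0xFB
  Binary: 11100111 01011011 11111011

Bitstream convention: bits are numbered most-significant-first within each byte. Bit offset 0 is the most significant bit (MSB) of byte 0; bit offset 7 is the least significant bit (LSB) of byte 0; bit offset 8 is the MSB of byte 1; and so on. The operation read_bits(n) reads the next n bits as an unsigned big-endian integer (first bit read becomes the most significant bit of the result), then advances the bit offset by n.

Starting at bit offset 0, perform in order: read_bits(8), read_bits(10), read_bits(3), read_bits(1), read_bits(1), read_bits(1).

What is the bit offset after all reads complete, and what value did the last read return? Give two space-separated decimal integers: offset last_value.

Read 1: bits[0:8] width=8 -> value=231 (bin 11100111); offset now 8 = byte 1 bit 0; 16 bits remain
Read 2: bits[8:18] width=10 -> value=367 (bin 0101101111); offset now 18 = byte 2 bit 2; 6 bits remain
Read 3: bits[18:21] width=3 -> value=7 (bin 111); offset now 21 = byte 2 bit 5; 3 bits remain
Read 4: bits[21:22] width=1 -> value=0 (bin 0); offset now 22 = byte 2 bit 6; 2 bits remain
Read 5: bits[22:23] width=1 -> value=1 (bin 1); offset now 23 = byte 2 bit 7; 1 bits remain
Read 6: bits[23:24] width=1 -> value=1 (bin 1); offset now 24 = byte 3 bit 0; 0 bits remain

Answer: 24 1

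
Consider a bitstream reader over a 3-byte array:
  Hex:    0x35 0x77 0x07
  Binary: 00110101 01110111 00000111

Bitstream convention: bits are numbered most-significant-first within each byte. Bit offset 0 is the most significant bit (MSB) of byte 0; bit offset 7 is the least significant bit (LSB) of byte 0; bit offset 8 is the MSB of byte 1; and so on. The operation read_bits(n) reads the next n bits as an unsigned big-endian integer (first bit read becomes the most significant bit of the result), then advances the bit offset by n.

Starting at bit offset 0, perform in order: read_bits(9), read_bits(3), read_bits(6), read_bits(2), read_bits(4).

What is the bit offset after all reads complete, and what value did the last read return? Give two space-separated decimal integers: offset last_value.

Answer: 24 7

Derivation:
Read 1: bits[0:9] width=9 -> value=106 (bin 001101010); offset now 9 = byte 1 bit 1; 15 bits remain
Read 2: bits[9:12] width=3 -> value=7 (bin 111); offset now 12 = byte 1 bit 4; 12 bits remain
Read 3: bits[12:18] width=6 -> value=28 (bin 011100); offset now 18 = byte 2 bit 2; 6 bits remain
Read 4: bits[18:20] width=2 -> value=0 (bin 00); offset now 20 = byte 2 bit 4; 4 bits remain
Read 5: bits[20:24] width=4 -> value=7 (bin 0111); offset now 24 = byte 3 bit 0; 0 bits remain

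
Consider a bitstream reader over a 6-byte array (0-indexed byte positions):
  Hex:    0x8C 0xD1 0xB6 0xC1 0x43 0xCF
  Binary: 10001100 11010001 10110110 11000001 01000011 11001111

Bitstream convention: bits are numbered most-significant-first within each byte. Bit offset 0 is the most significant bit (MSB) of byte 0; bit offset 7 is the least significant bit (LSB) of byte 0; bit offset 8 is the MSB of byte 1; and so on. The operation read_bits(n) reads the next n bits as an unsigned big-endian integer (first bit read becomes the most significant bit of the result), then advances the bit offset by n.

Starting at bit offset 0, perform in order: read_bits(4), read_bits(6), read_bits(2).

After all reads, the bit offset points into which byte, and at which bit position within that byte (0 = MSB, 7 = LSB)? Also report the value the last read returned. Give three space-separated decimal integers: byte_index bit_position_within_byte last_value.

Read 1: bits[0:4] width=4 -> value=8 (bin 1000); offset now 4 = byte 0 bit 4; 44 bits remain
Read 2: bits[4:10] width=6 -> value=51 (bin 110011); offset now 10 = byte 1 bit 2; 38 bits remain
Read 3: bits[10:12] width=2 -> value=1 (bin 01); offset now 12 = byte 1 bit 4; 36 bits remain

Answer: 1 4 1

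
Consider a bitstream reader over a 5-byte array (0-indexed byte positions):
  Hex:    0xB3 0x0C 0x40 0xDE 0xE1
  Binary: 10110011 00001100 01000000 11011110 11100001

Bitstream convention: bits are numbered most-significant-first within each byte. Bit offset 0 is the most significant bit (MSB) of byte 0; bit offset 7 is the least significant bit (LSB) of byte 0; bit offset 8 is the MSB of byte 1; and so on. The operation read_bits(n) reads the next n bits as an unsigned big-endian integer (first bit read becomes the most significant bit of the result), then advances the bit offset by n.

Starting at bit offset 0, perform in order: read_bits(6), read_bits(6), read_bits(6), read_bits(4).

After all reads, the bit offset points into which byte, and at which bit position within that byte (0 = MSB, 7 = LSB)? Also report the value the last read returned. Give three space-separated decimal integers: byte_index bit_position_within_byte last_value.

Read 1: bits[0:6] width=6 -> value=44 (bin 101100); offset now 6 = byte 0 bit 6; 34 bits remain
Read 2: bits[6:12] width=6 -> value=48 (bin 110000); offset now 12 = byte 1 bit 4; 28 bits remain
Read 3: bits[12:18] width=6 -> value=49 (bin 110001); offset now 18 = byte 2 bit 2; 22 bits remain
Read 4: bits[18:22] width=4 -> value=0 (bin 0000); offset now 22 = byte 2 bit 6; 18 bits remain

Answer: 2 6 0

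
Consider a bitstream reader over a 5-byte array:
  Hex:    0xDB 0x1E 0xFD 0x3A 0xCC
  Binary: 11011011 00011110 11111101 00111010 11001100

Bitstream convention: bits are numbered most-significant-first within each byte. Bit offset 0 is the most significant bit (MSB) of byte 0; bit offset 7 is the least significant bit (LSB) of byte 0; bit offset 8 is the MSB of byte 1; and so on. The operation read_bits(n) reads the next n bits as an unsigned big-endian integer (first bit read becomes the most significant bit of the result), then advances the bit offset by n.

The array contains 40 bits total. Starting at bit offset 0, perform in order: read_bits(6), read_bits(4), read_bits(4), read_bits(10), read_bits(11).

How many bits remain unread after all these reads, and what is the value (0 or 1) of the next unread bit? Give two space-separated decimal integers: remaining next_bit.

Answer: 5 0

Derivation:
Read 1: bits[0:6] width=6 -> value=54 (bin 110110); offset now 6 = byte 0 bit 6; 34 bits remain
Read 2: bits[6:10] width=4 -> value=12 (bin 1100); offset now 10 = byte 1 bit 2; 30 bits remain
Read 3: bits[10:14] width=4 -> value=7 (bin 0111); offset now 14 = byte 1 bit 6; 26 bits remain
Read 4: bits[14:24] width=10 -> value=765 (bin 1011111101); offset now 24 = byte 3 bit 0; 16 bits remain
Read 5: bits[24:35] width=11 -> value=470 (bin 00111010110); offset now 35 = byte 4 bit 3; 5 bits remain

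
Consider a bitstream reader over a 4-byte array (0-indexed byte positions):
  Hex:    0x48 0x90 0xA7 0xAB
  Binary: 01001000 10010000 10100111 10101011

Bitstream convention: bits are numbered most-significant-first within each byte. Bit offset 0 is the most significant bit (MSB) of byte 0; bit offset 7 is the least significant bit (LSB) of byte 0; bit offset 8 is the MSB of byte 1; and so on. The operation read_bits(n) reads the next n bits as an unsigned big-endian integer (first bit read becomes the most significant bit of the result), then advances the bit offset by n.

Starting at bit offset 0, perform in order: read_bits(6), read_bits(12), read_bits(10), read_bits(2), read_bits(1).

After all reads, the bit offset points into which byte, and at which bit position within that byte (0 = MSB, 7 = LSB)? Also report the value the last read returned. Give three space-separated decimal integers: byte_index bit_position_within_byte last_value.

Answer: 3 7 1

Derivation:
Read 1: bits[0:6] width=6 -> value=18 (bin 010010); offset now 6 = byte 0 bit 6; 26 bits remain
Read 2: bits[6:18] width=12 -> value=578 (bin 001001000010); offset now 18 = byte 2 bit 2; 14 bits remain
Read 3: bits[18:28] width=10 -> value=634 (bin 1001111010); offset now 28 = byte 3 bit 4; 4 bits remain
Read 4: bits[28:30] width=2 -> value=2 (bin 10); offset now 30 = byte 3 bit 6; 2 bits remain
Read 5: bits[30:31] width=1 -> value=1 (bin 1); offset now 31 = byte 3 bit 7; 1 bits remain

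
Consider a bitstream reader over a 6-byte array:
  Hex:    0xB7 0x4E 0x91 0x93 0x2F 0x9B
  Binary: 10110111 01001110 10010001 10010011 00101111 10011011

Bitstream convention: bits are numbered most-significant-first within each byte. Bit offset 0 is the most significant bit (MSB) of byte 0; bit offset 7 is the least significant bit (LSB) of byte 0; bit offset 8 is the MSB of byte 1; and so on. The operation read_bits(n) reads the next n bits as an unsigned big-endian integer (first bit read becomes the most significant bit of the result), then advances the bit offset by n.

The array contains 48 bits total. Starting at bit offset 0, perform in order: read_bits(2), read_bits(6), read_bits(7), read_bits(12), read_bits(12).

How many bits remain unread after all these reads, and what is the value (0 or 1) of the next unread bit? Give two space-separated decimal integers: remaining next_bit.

Read 1: bits[0:2] width=2 -> value=2 (bin 10); offset now 2 = byte 0 bit 2; 46 bits remain
Read 2: bits[2:8] width=6 -> value=55 (bin 110111); offset now 8 = byte 1 bit 0; 40 bits remain
Read 3: bits[8:15] width=7 -> value=39 (bin 0100111); offset now 15 = byte 1 bit 7; 33 bits remain
Read 4: bits[15:27] width=12 -> value=1164 (bin 010010001100); offset now 27 = byte 3 bit 3; 21 bits remain
Read 5: bits[27:39] width=12 -> value=2455 (bin 100110010111); offset now 39 = byte 4 bit 7; 9 bits remain

Answer: 9 1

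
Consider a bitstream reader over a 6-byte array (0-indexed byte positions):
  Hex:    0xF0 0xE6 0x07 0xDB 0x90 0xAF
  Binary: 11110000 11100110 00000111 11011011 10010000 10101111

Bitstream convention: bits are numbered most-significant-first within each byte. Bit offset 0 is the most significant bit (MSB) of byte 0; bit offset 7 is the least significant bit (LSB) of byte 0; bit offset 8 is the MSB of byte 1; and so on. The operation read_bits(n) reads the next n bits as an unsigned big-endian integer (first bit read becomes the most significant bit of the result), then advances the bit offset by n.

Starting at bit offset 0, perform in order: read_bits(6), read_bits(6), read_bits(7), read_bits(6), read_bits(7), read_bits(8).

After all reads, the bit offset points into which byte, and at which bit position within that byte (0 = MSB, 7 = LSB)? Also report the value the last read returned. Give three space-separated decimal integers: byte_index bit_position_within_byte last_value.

Read 1: bits[0:6] width=6 -> value=60 (bin 111100); offset now 6 = byte 0 bit 6; 42 bits remain
Read 2: bits[6:12] width=6 -> value=14 (bin 001110); offset now 12 = byte 1 bit 4; 36 bits remain
Read 3: bits[12:19] width=7 -> value=48 (bin 0110000); offset now 19 = byte 2 bit 3; 29 bits remain
Read 4: bits[19:25] width=6 -> value=15 (bin 001111); offset now 25 = byte 3 bit 1; 23 bits remain
Read 5: bits[25:32] width=7 -> value=91 (bin 1011011); offset now 32 = byte 4 bit 0; 16 bits remain
Read 6: bits[32:40] width=8 -> value=144 (bin 10010000); offset now 40 = byte 5 bit 0; 8 bits remain

Answer: 5 0 144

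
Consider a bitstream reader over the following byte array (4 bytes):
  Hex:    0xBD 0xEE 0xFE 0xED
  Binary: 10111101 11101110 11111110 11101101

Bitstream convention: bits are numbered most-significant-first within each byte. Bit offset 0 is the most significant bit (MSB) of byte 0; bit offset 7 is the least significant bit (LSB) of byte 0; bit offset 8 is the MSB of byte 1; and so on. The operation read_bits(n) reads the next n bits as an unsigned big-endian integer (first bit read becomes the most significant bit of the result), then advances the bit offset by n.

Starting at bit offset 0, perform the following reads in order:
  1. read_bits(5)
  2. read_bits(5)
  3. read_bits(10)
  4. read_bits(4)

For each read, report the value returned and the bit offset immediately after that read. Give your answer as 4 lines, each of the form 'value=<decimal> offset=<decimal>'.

Read 1: bits[0:5] width=5 -> value=23 (bin 10111); offset now 5 = byte 0 bit 5; 27 bits remain
Read 2: bits[5:10] width=5 -> value=23 (bin 10111); offset now 10 = byte 1 bit 2; 22 bits remain
Read 3: bits[10:20] width=10 -> value=751 (bin 1011101111); offset now 20 = byte 2 bit 4; 12 bits remain
Read 4: bits[20:24] width=4 -> value=14 (bin 1110); offset now 24 = byte 3 bit 0; 8 bits remain

Answer: value=23 offset=5
value=23 offset=10
value=751 offset=20
value=14 offset=24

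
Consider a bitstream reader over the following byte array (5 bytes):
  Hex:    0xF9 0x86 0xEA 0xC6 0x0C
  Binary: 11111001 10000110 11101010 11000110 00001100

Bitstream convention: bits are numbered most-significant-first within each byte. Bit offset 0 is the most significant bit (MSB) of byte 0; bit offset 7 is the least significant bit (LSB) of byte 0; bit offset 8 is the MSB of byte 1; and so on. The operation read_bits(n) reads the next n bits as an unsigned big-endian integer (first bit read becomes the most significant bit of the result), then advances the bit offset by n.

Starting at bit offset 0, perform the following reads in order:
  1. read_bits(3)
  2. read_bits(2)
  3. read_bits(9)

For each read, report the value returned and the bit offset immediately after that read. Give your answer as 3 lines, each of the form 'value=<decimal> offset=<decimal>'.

Answer: value=7 offset=3
value=3 offset=5
value=97 offset=14

Derivation:
Read 1: bits[0:3] width=3 -> value=7 (bin 111); offset now 3 = byte 0 bit 3; 37 bits remain
Read 2: bits[3:5] width=2 -> value=3 (bin 11); offset now 5 = byte 0 bit 5; 35 bits remain
Read 3: bits[5:14] width=9 -> value=97 (bin 001100001); offset now 14 = byte 1 bit 6; 26 bits remain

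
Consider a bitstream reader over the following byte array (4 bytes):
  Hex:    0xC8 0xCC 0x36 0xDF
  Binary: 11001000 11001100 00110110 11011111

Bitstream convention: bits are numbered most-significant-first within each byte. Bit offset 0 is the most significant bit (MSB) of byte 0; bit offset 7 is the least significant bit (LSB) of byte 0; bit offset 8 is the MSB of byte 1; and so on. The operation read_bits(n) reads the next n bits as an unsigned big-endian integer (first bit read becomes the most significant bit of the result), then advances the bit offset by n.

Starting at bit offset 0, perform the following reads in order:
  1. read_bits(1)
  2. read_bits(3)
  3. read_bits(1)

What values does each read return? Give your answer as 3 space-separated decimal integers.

Answer: 1 4 1

Derivation:
Read 1: bits[0:1] width=1 -> value=1 (bin 1); offset now 1 = byte 0 bit 1; 31 bits remain
Read 2: bits[1:4] width=3 -> value=4 (bin 100); offset now 4 = byte 0 bit 4; 28 bits remain
Read 3: bits[4:5] width=1 -> value=1 (bin 1); offset now 5 = byte 0 bit 5; 27 bits remain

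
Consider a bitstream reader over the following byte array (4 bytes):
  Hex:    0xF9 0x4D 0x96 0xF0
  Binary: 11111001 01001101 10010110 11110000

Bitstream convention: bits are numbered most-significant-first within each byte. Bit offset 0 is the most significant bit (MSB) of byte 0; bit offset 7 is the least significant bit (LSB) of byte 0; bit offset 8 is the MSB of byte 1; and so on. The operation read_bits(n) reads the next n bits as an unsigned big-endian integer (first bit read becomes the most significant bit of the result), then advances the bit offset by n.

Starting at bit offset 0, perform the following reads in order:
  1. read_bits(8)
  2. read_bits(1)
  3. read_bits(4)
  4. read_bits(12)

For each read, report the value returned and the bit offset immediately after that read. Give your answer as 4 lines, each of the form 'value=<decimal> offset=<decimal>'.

Read 1: bits[0:8] width=8 -> value=249 (bin 11111001); offset now 8 = byte 1 bit 0; 24 bits remain
Read 2: bits[8:9] width=1 -> value=0 (bin 0); offset now 9 = byte 1 bit 1; 23 bits remain
Read 3: bits[9:13] width=4 -> value=9 (bin 1001); offset now 13 = byte 1 bit 5; 19 bits remain
Read 4: bits[13:25] width=12 -> value=2861 (bin 101100101101); offset now 25 = byte 3 bit 1; 7 bits remain

Answer: value=249 offset=8
value=0 offset=9
value=9 offset=13
value=2861 offset=25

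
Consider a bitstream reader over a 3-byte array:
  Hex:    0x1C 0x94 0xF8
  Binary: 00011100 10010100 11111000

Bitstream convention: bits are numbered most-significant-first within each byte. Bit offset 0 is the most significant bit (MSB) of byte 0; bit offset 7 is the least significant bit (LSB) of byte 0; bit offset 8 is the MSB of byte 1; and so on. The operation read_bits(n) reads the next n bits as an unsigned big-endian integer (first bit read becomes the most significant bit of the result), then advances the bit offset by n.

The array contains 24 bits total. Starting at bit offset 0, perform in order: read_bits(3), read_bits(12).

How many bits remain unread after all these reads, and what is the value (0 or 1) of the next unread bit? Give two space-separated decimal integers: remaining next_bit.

Read 1: bits[0:3] width=3 -> value=0 (bin 000); offset now 3 = byte 0 bit 3; 21 bits remain
Read 2: bits[3:15] width=12 -> value=3658 (bin 111001001010); offset now 15 = byte 1 bit 7; 9 bits remain

Answer: 9 0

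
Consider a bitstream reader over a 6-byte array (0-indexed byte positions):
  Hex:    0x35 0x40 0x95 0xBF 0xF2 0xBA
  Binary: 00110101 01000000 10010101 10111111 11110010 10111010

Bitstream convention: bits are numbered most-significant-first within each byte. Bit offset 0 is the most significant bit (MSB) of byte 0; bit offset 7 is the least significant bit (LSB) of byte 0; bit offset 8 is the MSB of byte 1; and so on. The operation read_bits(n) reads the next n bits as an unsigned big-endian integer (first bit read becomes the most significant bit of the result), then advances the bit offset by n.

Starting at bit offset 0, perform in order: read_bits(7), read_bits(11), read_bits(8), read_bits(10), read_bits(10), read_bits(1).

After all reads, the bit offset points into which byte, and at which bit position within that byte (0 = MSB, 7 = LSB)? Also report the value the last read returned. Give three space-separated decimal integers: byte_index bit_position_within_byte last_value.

Read 1: bits[0:7] width=7 -> value=26 (bin 0011010); offset now 7 = byte 0 bit 7; 41 bits remain
Read 2: bits[7:18] width=11 -> value=1282 (bin 10100000010); offset now 18 = byte 2 bit 2; 30 bits remain
Read 3: bits[18:26] width=8 -> value=86 (bin 01010110); offset now 26 = byte 3 bit 2; 22 bits remain
Read 4: bits[26:36] width=10 -> value=1023 (bin 1111111111); offset now 36 = byte 4 bit 4; 12 bits remain
Read 5: bits[36:46] width=10 -> value=174 (bin 0010101110); offset now 46 = byte 5 bit 6; 2 bits remain
Read 6: bits[46:47] width=1 -> value=1 (bin 1); offset now 47 = byte 5 bit 7; 1 bits remain

Answer: 5 7 1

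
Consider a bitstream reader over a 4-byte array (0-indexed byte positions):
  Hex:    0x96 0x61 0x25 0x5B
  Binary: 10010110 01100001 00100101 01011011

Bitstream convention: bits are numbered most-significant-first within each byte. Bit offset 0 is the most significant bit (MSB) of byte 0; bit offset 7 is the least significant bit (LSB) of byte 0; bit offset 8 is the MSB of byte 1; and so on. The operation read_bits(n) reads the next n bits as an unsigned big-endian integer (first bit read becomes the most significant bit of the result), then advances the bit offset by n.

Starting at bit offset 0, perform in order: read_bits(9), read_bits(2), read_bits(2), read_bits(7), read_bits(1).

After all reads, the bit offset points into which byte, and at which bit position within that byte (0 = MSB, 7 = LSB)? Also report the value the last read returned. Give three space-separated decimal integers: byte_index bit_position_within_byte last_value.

Answer: 2 5 0

Derivation:
Read 1: bits[0:9] width=9 -> value=300 (bin 100101100); offset now 9 = byte 1 bit 1; 23 bits remain
Read 2: bits[9:11] width=2 -> value=3 (bin 11); offset now 11 = byte 1 bit 3; 21 bits remain
Read 3: bits[11:13] width=2 -> value=0 (bin 00); offset now 13 = byte 1 bit 5; 19 bits remain
Read 4: bits[13:20] width=7 -> value=18 (bin 0010010); offset now 20 = byte 2 bit 4; 12 bits remain
Read 5: bits[20:21] width=1 -> value=0 (bin 0); offset now 21 = byte 2 bit 5; 11 bits remain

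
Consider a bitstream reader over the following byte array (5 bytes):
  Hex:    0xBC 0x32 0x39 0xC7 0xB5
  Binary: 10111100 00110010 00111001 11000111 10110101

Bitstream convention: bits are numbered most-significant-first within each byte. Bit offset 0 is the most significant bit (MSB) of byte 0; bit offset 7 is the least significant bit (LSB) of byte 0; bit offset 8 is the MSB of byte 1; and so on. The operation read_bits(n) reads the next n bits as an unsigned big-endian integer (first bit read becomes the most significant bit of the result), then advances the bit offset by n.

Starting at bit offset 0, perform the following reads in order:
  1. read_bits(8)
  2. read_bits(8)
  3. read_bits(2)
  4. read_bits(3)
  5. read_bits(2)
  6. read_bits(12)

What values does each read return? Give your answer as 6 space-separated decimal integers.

Answer: 188 50 0 7 0 3645

Derivation:
Read 1: bits[0:8] width=8 -> value=188 (bin 10111100); offset now 8 = byte 1 bit 0; 32 bits remain
Read 2: bits[8:16] width=8 -> value=50 (bin 00110010); offset now 16 = byte 2 bit 0; 24 bits remain
Read 3: bits[16:18] width=2 -> value=0 (bin 00); offset now 18 = byte 2 bit 2; 22 bits remain
Read 4: bits[18:21] width=3 -> value=7 (bin 111); offset now 21 = byte 2 bit 5; 19 bits remain
Read 5: bits[21:23] width=2 -> value=0 (bin 00); offset now 23 = byte 2 bit 7; 17 bits remain
Read 6: bits[23:35] width=12 -> value=3645 (bin 111000111101); offset now 35 = byte 4 bit 3; 5 bits remain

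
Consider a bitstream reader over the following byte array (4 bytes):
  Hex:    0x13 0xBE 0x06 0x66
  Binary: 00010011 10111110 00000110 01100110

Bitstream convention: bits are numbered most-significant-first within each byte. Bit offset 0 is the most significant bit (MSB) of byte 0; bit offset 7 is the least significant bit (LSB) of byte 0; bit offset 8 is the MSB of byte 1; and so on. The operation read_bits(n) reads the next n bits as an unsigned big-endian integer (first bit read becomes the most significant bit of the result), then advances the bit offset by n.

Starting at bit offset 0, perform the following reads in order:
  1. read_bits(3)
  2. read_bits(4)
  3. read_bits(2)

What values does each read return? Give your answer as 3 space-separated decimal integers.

Answer: 0 9 3

Derivation:
Read 1: bits[0:3] width=3 -> value=0 (bin 000); offset now 3 = byte 0 bit 3; 29 bits remain
Read 2: bits[3:7] width=4 -> value=9 (bin 1001); offset now 7 = byte 0 bit 7; 25 bits remain
Read 3: bits[7:9] width=2 -> value=3 (bin 11); offset now 9 = byte 1 bit 1; 23 bits remain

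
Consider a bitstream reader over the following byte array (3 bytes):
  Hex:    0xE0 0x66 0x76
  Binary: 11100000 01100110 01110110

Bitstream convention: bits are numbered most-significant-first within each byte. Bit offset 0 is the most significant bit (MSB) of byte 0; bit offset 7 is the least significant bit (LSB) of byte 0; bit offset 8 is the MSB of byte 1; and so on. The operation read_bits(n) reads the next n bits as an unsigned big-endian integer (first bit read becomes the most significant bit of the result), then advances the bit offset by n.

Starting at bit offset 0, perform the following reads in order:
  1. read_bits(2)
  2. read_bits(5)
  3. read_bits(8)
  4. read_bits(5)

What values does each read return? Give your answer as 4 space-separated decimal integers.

Read 1: bits[0:2] width=2 -> value=3 (bin 11); offset now 2 = byte 0 bit 2; 22 bits remain
Read 2: bits[2:7] width=5 -> value=16 (bin 10000); offset now 7 = byte 0 bit 7; 17 bits remain
Read 3: bits[7:15] width=8 -> value=51 (bin 00110011); offset now 15 = byte 1 bit 7; 9 bits remain
Read 4: bits[15:20] width=5 -> value=7 (bin 00111); offset now 20 = byte 2 bit 4; 4 bits remain

Answer: 3 16 51 7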